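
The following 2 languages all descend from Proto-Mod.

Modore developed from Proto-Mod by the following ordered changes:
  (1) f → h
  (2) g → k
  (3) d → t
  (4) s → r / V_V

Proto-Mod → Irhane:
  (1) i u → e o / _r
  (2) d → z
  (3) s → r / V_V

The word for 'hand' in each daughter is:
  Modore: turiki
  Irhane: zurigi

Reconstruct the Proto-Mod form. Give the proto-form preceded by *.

*dusigi

Position 3: Modore has r, Irhane has r. Taking the neighbouring segments as reconstructed: Modore r could go back to *s or *r; Irhane r can only go back to *s — the one source consistent with every daughter is *s.
Position 5: Modore has k, Irhane has g. Irhane preserves g here (none of its changes turn any other segment into g), so the proto-segment is *g.
Position 1: Modore has t, Irhane has z. Taking the neighbouring segments as reconstructed: Modore t could go back to *t or *d; Irhane z could go back to *d or *z — the one source consistent with every daughter is *d.
Verify the candidate proto-form against each daughter:
Modore: start from *dusigi.
  rule 1: no change — dusigi
  rule 2 (unconditioned shift): dusigi → dusiki
  rule 3 (unconditioned shift): dusiki → tusiki
  rule 4 (rhotacism): tusiki → turiki
  ⇒ Modore turiki
Irhane: start from *dusigi.
  rule 1: no change — dusigi
  rule 2 (unconditioned shift): dusigi → zusigi
  rule 3 (rhotacism): zusigi → zurigi
  ⇒ Irhane zurigi
Only *dusigi yields all of Modore turiki, Irhane zurigi.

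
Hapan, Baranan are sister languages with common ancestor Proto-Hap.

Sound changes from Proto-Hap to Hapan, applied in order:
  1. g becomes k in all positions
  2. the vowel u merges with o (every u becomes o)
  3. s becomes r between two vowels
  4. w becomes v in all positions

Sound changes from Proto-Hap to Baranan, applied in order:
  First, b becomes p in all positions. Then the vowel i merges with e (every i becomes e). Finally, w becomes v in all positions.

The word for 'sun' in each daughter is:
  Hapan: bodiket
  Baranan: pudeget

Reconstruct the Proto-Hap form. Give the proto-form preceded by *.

Position 1: Hapan has b, Baranan has p. Hapan preserves b here (none of its changes turn any other segment into b), so the proto-segment is *b.
Position 5: Hapan has k, Baranan has g. Baranan preserves g here (none of its changes turn any other segment into g), so the proto-segment is *g.
Position 2: Hapan has o, Baranan has u. Baranan preserves u here (none of its changes turn any other segment into u), so the proto-segment is *u.
Verify the candidate proto-form against each daughter:
Hapan: *budiget > budiket > bodiket  (by unconditioned shift, vowel merger)
Baranan: *budiget
  budiget → pudiget   [unconditioned shift]
  pudiget → pudeget   [vowel merger]
  pudeget (rule 3 does not apply)
  giving Baranan pudeget.
No other proto-form is consistent with every reflex, so the reconstruction is *budiget.

*budiget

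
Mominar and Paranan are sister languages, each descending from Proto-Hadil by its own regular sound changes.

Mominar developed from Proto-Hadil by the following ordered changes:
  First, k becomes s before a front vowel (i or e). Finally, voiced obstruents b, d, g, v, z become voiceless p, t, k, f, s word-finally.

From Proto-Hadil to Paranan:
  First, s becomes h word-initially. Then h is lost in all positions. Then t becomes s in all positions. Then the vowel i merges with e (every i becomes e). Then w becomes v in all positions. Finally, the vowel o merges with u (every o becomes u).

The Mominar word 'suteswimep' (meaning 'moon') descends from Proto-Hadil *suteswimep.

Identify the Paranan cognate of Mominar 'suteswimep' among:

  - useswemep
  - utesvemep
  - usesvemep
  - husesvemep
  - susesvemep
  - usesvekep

Paranan: *suteswimep
  suteswimep → huteswimep   [debuccalisation]
  huteswimep → uteswimep   [h-loss]
  uteswimep → useswimep   [unconditioned shift]
  useswimep → useswemep   [vowel merger]
  useswemep → usesvemep   [unconditioned shift]
  usesvemep (rule 6 does not apply)
  giving Paranan usesvemep.
Only 'usesvemep' matches the regular Paranan development of *suteswimep.

usesvemep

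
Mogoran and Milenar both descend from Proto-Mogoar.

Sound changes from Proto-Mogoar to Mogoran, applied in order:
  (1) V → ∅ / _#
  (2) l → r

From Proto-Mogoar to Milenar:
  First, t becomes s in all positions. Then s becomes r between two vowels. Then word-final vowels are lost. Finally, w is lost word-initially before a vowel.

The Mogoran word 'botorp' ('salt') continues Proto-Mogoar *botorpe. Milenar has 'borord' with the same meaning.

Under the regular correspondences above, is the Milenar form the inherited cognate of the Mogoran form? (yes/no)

no

Derive the expected Milenar reflex of *botorpe:
Milenar: *botorpe
  botorpe → bosorpe   [unconditioned shift]
  bosorpe → bororpe   [rhotacism]
  bororpe → bororp   [apocope]
  bororp (rule 4 does not apply)
  giving Milenar bororp.
The regular Milenar reflex would be 'bororp', but the attested form is 'borord'. The correspondence is irregular, so they are not cognates (the Milenar form has a different source).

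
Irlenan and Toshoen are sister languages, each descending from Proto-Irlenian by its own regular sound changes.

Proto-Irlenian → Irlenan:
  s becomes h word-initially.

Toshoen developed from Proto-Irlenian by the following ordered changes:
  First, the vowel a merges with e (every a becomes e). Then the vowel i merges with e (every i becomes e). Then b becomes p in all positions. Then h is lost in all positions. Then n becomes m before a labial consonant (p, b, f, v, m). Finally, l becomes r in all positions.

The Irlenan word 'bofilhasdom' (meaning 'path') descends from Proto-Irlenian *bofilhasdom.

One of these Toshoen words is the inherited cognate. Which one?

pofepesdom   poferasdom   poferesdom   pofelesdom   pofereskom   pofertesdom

Toshoen: *bofilhasdom
  bofilhasdom → bofilhesdom   [vowel merger]
  bofilhesdom → bofelhesdom   [vowel merger]
  bofelhesdom → pofelhesdom   [unconditioned shift]
  pofelhesdom → pofelesdom   [h-loss]
  pofelesdom (rule 5 does not apply)
  pofelesdom → poferesdom   [unconditioned shift]
  giving Toshoen poferesdom.
Among the options, 'poferesdom' alone shows every Toshoen change applied in order.

poferesdom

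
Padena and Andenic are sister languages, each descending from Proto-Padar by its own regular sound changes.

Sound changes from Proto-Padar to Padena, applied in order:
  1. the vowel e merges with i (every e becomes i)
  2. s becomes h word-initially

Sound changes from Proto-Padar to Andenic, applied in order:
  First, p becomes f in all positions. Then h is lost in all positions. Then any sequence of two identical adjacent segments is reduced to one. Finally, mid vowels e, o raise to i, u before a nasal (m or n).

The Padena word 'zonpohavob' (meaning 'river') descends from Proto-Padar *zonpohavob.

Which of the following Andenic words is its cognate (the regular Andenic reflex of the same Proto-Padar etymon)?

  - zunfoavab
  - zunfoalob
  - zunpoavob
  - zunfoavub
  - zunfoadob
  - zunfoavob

zunfoavob

Andenic: start from *zonpohavob.
  rule 1 (unconditioned shift): zonpohavob → zonfohavob
  rule 2 (h-loss): zonfohavob → zonfoavob
  rule 3: no change — zonfoavob
  rule 4 (pre-nasal raising): zonfoavob → zunfoavob
  ⇒ Andenic zunfoavob
Only 'zunfoavob' matches the regular Andenic development of *zonpohavob.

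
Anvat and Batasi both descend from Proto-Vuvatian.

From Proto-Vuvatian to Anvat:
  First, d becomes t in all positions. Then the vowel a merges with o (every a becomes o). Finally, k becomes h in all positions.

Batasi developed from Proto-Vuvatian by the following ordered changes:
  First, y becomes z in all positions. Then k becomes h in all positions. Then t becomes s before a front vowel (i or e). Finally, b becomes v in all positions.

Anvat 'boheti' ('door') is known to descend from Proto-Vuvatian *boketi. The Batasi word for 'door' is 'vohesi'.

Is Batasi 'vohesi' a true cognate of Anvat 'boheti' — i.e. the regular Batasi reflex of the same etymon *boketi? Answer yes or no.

yes

Derive the expected Batasi reflex of *boketi:
Batasi: *boketi
  boketi (rule 1 does not apply)
  boketi → boheti   [unconditioned shift]
  boheti → bohesi   [palatalisation]
  bohesi → vohesi   [unconditioned shift]
  giving Batasi vohesi.
Batasi 'vohesi' matches the regular reflex exactly, so the pair is cognate.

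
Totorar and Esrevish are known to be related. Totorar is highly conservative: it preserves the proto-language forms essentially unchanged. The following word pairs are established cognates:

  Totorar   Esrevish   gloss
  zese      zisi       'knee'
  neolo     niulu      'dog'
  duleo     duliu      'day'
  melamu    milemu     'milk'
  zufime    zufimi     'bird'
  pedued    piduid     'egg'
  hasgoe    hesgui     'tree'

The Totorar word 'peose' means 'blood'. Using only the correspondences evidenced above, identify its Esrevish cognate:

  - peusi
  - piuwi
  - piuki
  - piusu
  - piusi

piusi

neolo ~ niulu, duleo ~ duliu — Totorar e corresponds to Esrevish i after a consonant, before a back vowel.
neolo ~ niulu — Totorar o corresponds to Esrevish u after a vowel, before a consonant other than r, m, n, p, b, f, v.
zese ~ zisi, zufime ~ zufimi — Totorar e corresponds to Esrevish i word-finally.
Applying these to Totorar 'peose':
  peose → piose   (e→i after a consonant, before a back vowel)
  piose → piuse   (o→u after a vowel, before a consonant other than r, m, n, p, b, f, v)
  piuse → piusi   (e→i word-finally)
So the Esrevish cognate is 'piusi'.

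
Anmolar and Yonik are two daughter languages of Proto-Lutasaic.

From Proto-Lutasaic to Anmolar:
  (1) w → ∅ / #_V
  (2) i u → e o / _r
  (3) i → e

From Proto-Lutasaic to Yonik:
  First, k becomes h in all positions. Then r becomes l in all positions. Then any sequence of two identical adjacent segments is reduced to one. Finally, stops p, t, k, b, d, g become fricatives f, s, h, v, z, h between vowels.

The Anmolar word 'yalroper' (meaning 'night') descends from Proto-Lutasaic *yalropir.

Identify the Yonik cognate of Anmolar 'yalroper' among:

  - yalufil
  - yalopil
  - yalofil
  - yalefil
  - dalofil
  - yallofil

yalofil

Yonik: start from *yalropir.
  rule 1: no change — yalropir
  rule 2 (unconditioned shift): yalropir → yallopil
  rule 3 (degemination): yallopil → yalopil
  rule 4 (intervocalic lenition): yalopil → yalofil
  ⇒ Yonik yalofil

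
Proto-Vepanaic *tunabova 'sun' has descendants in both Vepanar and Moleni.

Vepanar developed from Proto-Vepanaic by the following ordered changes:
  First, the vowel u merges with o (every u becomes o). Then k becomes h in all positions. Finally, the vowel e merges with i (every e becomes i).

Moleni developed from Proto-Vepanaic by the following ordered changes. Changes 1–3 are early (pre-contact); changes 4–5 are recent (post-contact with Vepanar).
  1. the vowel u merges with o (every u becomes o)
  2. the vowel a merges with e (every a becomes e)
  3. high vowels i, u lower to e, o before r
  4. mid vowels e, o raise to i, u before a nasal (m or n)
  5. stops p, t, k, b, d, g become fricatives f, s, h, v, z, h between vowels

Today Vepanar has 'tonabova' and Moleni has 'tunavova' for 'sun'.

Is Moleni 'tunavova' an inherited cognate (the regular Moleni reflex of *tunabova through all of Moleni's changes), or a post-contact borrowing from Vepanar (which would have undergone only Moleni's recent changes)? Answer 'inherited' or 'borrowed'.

borrowed

If inherited, *tunabova would pass through all of Moleni's changes:
Moleni: *tunabova
  tunabova → tonabova   [vowel merger]
  tonabova → tonebove   [vowel merger]
  tonebove (rule 3 does not apply)
  tonebove → tunebove   [pre-nasal raising]
  tunebove → tunevove   [intervocalic lenition]
  giving Moleni tunevove.
If borrowed from Vepanar 'tonabova' after the early changes, it would undergo only the recent ones:
  rule 4 (pre-nasal raising): tonabova → tunabova
  rule 5 (intervocalic lenition): tunabova → tunavova
  ⇒ as a loan: tunavova
Moleni 'tunavova' matches the loan outcome 'tunavova', not the inherited 'tunevove' — it skipped the early Moleni changes, so it was borrowed from Vepanar.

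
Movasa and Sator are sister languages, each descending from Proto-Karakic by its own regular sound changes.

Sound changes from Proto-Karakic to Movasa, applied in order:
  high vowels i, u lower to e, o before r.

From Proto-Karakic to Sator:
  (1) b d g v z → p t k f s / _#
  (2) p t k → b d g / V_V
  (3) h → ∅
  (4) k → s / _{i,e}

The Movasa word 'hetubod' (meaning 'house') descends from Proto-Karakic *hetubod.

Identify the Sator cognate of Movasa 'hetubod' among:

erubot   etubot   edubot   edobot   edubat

edubot

Sator: *hetubod > hetubot > hedubot > edubot  (by final devoicing, intervocalic voicing, h-loss)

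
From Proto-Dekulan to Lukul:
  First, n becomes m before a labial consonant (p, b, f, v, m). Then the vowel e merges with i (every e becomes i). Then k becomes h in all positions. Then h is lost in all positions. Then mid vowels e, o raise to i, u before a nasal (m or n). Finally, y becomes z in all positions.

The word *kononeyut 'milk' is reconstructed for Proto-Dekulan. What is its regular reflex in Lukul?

Lukul: *kononeyut > kononiyut > hononiyut > ononiyut > ununiyut > ununizut  (by vowel merger, unconditioned shift, h-loss, pre-nasal raising, unconditioned shift)

ununizut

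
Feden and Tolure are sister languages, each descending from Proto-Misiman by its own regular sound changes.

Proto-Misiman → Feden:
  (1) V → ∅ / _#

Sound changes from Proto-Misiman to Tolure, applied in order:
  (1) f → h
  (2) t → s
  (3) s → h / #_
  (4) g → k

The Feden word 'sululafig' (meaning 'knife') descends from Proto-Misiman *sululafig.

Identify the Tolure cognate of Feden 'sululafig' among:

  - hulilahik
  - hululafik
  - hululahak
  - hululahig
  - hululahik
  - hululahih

Tolure: start from *sululafig.
  rule 1 (unconditioned shift): sululafig → sululahig
  rule 2: no change — sululahig
  rule 3 (debuccalisation): sululahig → hululahig
  rule 4 (unconditioned shift): hululahig → hululahik
  ⇒ Tolure hululahik

hululahik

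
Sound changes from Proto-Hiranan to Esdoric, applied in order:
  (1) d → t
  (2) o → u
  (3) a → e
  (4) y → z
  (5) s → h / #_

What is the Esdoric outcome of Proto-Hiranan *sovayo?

huvezu

Esdoric: start from *sovayo.
  rule 1: no change — sovayo
  rule 2 (vowel merger): sovayo → suvayu
  rule 3 (vowel merger): suvayu → suveyu
  rule 4 (unconditioned shift): suveyu → suvezu
  rule 5 (debuccalisation): suvezu → huvezu
  ⇒ Esdoric huvezu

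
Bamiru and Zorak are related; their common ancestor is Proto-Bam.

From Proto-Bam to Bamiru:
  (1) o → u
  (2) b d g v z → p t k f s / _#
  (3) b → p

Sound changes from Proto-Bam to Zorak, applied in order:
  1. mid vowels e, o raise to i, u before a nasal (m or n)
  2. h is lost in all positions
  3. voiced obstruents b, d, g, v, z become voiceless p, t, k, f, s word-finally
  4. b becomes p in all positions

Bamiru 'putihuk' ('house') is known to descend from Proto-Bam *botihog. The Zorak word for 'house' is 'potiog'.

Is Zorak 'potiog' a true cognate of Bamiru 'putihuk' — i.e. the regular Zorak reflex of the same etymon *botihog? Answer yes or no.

Derive the expected Zorak reflex of *botihog:
Zorak: start from *botihog.
  rule 1: no change — botihog
  rule 2 (h-loss): botihog → botiog
  rule 3 (final devoicing): botiog → botiok
  rule 4 (unconditioned shift): botiok → potiok
  ⇒ Zorak potiok
The regular Zorak reflex would be 'potiok', but the attested form is 'potiog'. The correspondence is irregular, so they are not cognates (the Zorak form has a different source).

no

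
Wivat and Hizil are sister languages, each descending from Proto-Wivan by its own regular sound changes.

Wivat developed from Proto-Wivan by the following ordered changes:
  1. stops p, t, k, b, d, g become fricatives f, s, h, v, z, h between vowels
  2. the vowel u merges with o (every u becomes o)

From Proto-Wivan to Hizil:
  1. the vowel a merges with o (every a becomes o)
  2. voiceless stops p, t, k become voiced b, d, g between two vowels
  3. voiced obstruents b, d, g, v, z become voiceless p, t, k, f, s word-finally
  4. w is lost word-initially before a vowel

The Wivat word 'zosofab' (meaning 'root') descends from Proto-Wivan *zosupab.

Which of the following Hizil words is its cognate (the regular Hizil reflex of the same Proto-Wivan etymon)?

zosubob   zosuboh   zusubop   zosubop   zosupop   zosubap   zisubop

zosubop

Hizil: *zosupab
  zosupab → zosupob   [vowel merger]
  zosupob → zosubob   [intervocalic voicing]
  zosubob → zosubop   [final devoicing]
  zosubop (rule 4 does not apply)
  giving Hizil zosubop.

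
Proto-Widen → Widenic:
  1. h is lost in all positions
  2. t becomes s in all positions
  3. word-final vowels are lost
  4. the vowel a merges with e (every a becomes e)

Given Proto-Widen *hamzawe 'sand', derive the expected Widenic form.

emzew

Widenic: *hamzawe > amzawe > amzaw > emzew  (by h-loss, apocope, vowel merger)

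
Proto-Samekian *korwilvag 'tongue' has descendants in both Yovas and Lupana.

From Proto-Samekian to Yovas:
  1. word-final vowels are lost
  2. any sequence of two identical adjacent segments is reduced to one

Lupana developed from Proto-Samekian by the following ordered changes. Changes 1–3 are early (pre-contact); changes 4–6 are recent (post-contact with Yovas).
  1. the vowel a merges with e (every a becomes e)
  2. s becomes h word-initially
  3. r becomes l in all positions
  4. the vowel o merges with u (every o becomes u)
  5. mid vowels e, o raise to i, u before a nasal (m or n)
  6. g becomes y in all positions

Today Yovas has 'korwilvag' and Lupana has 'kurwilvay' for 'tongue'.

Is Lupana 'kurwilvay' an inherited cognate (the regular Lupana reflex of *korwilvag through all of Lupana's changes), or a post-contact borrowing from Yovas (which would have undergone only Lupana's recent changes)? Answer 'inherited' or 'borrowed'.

borrowed

If inherited, *korwilvag would pass through all of Lupana's changes:
Lupana: start from *korwilvag.
  rule 1 (vowel merger): korwilvag → korwilveg
  rule 2: no change — korwilveg
  rule 3 (unconditioned shift): korwilveg → kolwilveg
  rule 4 (vowel merger): kolwilveg → kulwilveg
  rule 5: no change — kulwilveg
  rule 6 (unconditioned shift): kulwilveg → kulwilvey
  ⇒ Lupana kulwilvey
If borrowed from Yovas 'korwilvag' after the early changes, it would undergo only the recent ones:
  rule 4 (vowel merger): korwilvag → kurwilvag
  rule 5 (pre-nasal raising): no change (kurwilvag)
  rule 6 (unconditioned shift): kurwilvag → kurwilvay
  ⇒ as a loan: kurwilvay
Lupana 'kurwilvay' matches the loan outcome 'kurwilvay', not the inherited 'kulwilvey' — it skipped the early Lupana changes, so it was borrowed from Yovas.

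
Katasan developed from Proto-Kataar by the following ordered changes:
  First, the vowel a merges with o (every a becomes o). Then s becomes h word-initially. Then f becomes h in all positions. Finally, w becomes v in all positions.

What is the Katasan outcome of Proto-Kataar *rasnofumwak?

rosnohumvok

Katasan: *rasnofumwak
  rasnofumwak → rosnofumwok   [vowel merger]
  rosnofumwok (rule 2 does not apply)
  rosnofumwok → rosnohumwok   [unconditioned shift]
  rosnohumwok → rosnohumvok   [unconditioned shift]
  giving Katasan rosnohumvok.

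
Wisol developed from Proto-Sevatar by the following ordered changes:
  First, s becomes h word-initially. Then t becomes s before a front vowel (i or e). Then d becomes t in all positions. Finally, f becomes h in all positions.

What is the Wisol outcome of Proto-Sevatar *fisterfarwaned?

hisserharwanet

Wisol: *fisterfarwaned > fisserfarwaned > fisserfarwanet > hisserharwanet  (by palatalisation, unconditioned shift, unconditioned shift)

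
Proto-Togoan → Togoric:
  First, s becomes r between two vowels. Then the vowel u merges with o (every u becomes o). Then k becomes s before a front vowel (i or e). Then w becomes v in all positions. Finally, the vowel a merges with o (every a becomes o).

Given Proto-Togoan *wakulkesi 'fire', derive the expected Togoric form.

vokolseri

Togoric: *wakulkesi > wakulkeri > wakolkeri > wakolseri > vakolseri > vokolseri  (by rhotacism, vowel merger, palatalisation, unconditioned shift, vowel merger)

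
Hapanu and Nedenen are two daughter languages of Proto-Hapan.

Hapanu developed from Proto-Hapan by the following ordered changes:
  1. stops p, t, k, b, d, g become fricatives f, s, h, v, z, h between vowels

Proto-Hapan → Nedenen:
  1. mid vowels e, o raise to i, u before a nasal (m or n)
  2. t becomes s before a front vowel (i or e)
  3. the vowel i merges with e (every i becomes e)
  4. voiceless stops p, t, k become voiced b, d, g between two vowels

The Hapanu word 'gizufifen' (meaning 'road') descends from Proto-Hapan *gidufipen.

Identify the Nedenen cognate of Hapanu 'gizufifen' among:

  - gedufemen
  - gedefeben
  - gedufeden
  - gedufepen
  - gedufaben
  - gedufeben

gedufeben

Nedenen: start from *gidufipen.
  rule 1 (pre-nasal raising): gidufipen → gidufipin
  rule 2: no change — gidufipin
  rule 3 (vowel merger): gidufipin → gedufepen
  rule 4 (intervocalic voicing): gedufepen → gedufeben
  ⇒ Nedenen gedufeben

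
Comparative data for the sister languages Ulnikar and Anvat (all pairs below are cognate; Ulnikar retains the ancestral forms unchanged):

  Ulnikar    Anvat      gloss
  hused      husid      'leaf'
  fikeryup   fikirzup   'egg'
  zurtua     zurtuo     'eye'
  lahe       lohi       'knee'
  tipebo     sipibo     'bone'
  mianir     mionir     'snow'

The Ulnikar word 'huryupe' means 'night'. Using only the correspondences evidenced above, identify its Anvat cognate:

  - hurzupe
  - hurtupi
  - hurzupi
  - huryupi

hurzupi

fikeryup ~ fikirzup — Ulnikar y corresponds to Anvat z after a consonant, before a back vowel.
lahe ~ lohi — Ulnikar e corresponds to Anvat i word-finally.
Applying these to Ulnikar 'huryupe':
  huryupe → hurzupe   (y→z after a consonant, before a back vowel)
  hurzupe → hurzupi   (e→i word-finally)
So the Anvat cognate is 'hurzupi'.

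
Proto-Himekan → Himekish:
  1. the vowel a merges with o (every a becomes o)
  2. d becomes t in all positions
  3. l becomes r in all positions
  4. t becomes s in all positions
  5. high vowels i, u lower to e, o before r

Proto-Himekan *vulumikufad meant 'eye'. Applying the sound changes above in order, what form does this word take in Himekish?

Himekish: *vulumikufad
  vulumikufad → vulumikufod   [vowel merger]
  vulumikufod → vulumikufot   [unconditioned shift]
  vulumikufot → vurumikufot   [unconditioned shift]
  vurumikufot → vurumikufos   [unconditioned shift]
  vurumikufos → vorumikufos   [pre-rhotic lowering]
  giving Himekish vorumikufos.

vorumikufos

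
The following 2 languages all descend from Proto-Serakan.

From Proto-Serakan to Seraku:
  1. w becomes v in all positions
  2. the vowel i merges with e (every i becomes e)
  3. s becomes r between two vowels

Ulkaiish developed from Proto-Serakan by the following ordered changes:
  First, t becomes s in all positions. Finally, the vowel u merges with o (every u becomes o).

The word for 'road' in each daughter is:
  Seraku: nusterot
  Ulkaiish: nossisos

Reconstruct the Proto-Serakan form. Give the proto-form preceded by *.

Position 4: Seraku has t, Ulkaiish has s. Seraku preserves t here (none of its changes turn any other segment into t), so the proto-segment is *t.
Position 2: Seraku has u, Ulkaiish has o. Seraku preserves u here (none of its changes turn any other segment into u), so the proto-segment is *u.
This points to *nustisot. Verify forward in each daughter:
Seraku: *nustisot
  nustisot (rule 1 does not apply)
  nustisot → nustesot   [vowel merger]
  nustesot → nusterot   [rhotacism]
  giving Seraku nusterot.
Ulkaiish: *nustisot > nussisos > nossisos  (by unconditioned shift, vowel merger)
Only *nustisot yields all of Seraku nusterot, Ulkaiish nossisos.

*nustisot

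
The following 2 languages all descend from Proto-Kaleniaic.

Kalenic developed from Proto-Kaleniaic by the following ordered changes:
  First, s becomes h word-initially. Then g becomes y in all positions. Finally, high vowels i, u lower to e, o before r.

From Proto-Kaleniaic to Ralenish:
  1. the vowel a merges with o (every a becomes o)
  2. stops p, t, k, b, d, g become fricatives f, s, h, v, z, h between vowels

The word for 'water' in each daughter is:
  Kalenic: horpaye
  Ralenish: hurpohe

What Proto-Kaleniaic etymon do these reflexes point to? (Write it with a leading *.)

*hurpage

Position 5: Kalenic has a, Ralenish has o. Kalenic preserves a here (none of its changes turn any other segment into a), so the proto-segment is *a.
Position 6: Kalenic has y, Ralenish has h. Taking the neighbouring segments as reconstructed: Kalenic y could go back to *g or *y; Ralenish h could go back to *k or *g or *h — the one source consistent with every daughter is *g.
Continuing position by position gives *hurpage; check it forward:
Kalenic: *hurpage > hurpaye > horpaye  (by unconditioned shift, pre-rhotic lowering)
Ralenish: *hurpage > hurpoge > hurpohe  (by vowel merger, intervocalic lenition)
*hurpage is the unique common source.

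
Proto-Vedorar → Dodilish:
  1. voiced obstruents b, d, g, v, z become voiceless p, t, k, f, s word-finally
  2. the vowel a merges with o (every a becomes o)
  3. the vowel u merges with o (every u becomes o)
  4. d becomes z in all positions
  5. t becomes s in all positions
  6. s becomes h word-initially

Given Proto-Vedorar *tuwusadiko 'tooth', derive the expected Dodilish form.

Dodilish: start from *tuwusadiko.
  rule 1: no change — tuwusadiko
  rule 2 (vowel merger): tuwusadiko → tuwusodiko
  rule 3 (vowel merger): tuwusodiko → towosodiko
  rule 4 (unconditioned shift): towosodiko → towosoziko
  rule 5 (unconditioned shift): towosoziko → sowosoziko
  rule 6 (debuccalisation): sowosoziko → howosoziko
  ⇒ Dodilish howosoziko

howosoziko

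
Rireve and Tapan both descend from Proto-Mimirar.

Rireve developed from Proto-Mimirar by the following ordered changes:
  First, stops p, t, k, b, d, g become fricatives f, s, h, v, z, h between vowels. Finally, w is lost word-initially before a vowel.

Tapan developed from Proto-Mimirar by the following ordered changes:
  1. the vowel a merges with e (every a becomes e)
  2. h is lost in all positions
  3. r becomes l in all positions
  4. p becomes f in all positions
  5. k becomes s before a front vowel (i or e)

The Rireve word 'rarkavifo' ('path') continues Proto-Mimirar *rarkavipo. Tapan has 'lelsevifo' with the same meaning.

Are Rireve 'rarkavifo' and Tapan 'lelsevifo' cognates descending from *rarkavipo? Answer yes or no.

yes

Derive the expected Tapan reflex of *rarkavipo:
Tapan: *rarkavipo
  rarkavipo → rerkevipo   [vowel merger]
  rerkevipo (rule 2 does not apply)
  rerkevipo → lelkevipo   [unconditioned shift]
  lelkevipo → lelkevifo   [unconditioned shift]
  lelkevifo → lelsevifo   [palatalisation]
  giving Tapan lelsevifo.
Tapan 'lelsevifo' matches the regular reflex exactly, so the pair is cognate.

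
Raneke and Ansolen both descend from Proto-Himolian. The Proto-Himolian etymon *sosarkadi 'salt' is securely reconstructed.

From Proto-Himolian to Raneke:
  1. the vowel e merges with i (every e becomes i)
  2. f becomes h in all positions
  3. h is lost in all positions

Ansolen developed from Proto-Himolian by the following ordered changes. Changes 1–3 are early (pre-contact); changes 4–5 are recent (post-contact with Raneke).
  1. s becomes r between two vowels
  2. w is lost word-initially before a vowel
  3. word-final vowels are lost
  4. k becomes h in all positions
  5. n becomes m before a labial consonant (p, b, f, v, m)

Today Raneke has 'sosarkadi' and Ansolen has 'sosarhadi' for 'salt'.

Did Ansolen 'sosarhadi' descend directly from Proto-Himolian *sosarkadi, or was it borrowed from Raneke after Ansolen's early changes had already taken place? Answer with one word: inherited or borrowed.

borrowed

If inherited, *sosarkadi would pass through all of Ansolen's changes:
Ansolen: start from *sosarkadi.
  rule 1 (rhotacism): sosarkadi → sorarkadi
  rule 2: no change — sorarkadi
  rule 3 (apocope): sorarkadi → sorarkad
  rule 4 (unconditioned shift): sorarkad → sorarhad
  rule 5: no change — sorarhad
  ⇒ Ansolen sorarhad
If borrowed from Raneke 'sosarkadi' after the early changes, it would undergo only the recent ones:
  rule 4 (unconditioned shift): sosarkadi → sosarhadi
  rule 5 (nasal place assimilation): no change (sosarhadi)
  ⇒ as a loan: sosarhadi
Ansolen 'sosarhadi' matches the loan outcome 'sosarhadi', not the inherited 'sorarhad' — it skipped the early Ansolen changes, so it was borrowed from Raneke.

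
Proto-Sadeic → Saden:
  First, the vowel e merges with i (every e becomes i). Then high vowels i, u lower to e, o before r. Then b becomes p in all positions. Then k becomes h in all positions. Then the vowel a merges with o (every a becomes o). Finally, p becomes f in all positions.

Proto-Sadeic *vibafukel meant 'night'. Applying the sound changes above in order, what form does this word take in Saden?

vifofuhil

Saden: *vibafukel > vibafukil > vipafukil > vipafuhil > vipofuhil > vifofuhil  (by vowel merger, unconditioned shift, unconditioned shift, vowel merger, unconditioned shift)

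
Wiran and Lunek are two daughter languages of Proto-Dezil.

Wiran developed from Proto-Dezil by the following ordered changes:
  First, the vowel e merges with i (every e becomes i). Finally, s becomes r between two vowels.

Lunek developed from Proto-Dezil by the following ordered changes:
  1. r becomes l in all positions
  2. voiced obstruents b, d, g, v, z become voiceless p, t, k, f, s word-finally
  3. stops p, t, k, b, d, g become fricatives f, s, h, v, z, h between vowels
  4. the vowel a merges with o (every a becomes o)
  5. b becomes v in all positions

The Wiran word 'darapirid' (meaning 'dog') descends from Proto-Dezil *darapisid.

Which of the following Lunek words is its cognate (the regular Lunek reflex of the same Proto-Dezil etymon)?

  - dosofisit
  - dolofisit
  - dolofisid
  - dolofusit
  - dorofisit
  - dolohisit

dolofisit

Lunek: start from *darapisid.
  rule 1 (unconditioned shift): darapisid → dalapisid
  rule 2 (final devoicing): dalapisid → dalapisit
  rule 3 (intervocalic lenition): dalapisit → dalafisit
  rule 4 (vowel merger): dalafisit → dolofisit
  rule 5: no change — dolofisit
  ⇒ Lunek dolofisit
The other candidates each miss or misapply at least one Lunek change.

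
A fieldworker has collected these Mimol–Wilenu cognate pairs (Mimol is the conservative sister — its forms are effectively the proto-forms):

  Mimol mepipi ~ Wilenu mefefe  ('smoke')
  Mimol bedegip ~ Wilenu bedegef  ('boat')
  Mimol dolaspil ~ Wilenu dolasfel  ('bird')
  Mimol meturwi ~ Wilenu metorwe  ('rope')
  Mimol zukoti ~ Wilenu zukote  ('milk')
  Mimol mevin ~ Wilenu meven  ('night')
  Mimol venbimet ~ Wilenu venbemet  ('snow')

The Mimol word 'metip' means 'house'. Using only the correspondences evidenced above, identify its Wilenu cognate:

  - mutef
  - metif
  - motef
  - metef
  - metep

mepipi ~ mefefe, bedegip ~ bedegef — Mimol i corresponds to Wilenu e after a consonant, before a labial obstruent.
bedegip ~ bedegef — Mimol p corresponds to Wilenu f word-finally.
Applying these to Mimol 'metip':
  metip → metep   (i→e after a consonant, before a labial obstruent)
  metep → metef   (p→f word-finally)
So the Wilenu cognate is 'metef'.

metef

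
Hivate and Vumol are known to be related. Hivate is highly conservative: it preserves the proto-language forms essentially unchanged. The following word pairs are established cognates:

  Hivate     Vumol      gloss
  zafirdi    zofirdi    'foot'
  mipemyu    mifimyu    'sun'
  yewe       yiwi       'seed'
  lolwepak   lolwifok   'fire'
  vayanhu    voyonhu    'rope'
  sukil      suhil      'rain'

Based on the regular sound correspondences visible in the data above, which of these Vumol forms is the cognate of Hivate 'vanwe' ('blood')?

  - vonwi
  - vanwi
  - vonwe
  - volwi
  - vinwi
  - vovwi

vayanhu ~ voyonhu — Hivate a corresponds to Vumol o after a consonant, before a nasal.
yewe ~ yiwi — Hivate e corresponds to Vumol i word-finally.
Applying these to Hivate 'vanwe':
  vanwe → vonwe   (a→o after a consonant, before a nasal)
  vonwe → vonwi   (e→i word-finally)
So the Vumol cognate is 'vonwi'.

vonwi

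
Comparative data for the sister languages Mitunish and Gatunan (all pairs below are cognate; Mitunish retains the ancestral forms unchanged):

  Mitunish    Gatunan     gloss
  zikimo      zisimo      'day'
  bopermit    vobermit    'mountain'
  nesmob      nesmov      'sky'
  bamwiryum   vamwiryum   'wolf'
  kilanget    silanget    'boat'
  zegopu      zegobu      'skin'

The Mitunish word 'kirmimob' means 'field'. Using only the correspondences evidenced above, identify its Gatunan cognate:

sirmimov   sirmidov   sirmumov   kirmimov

sirmimov

kilanget ~ silanget — Mitunish k corresponds to Gatunan s word-initially before a front vowel.
nesmob ~ nesmov — Mitunish b corresponds to Gatunan v word-finally.
Applying these to Mitunish 'kirmimob':
  kirmimob → sirmimob   (k→s word-initially before a front vowel)
  sirmimob → sirmimov   (b→v word-finally)
So the Gatunan cognate is 'sirmimov'.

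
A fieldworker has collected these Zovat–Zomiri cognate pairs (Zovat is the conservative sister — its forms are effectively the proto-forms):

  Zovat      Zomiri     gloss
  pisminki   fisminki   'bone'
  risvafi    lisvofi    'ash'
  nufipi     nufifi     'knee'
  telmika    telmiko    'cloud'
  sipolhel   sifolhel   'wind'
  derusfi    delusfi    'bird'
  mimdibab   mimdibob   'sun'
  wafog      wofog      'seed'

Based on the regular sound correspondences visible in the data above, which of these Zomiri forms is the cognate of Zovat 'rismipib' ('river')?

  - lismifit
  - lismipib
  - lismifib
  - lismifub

lismifib

risvafi ~ lisvofi — Zovat r corresponds to Zomiri l word-initially before a front vowel.
nufipi ~ nufifi — Zovat p corresponds to Zomiri f between vowels (before a front vowel).
Applying these to Zovat 'rismipib':
  rismipib → lismipib   (r→l word-initially before a front vowel)
  lismipib → lismifib   (p→f between vowels (before a front vowel))
So the Zomiri cognate is 'lismifib'.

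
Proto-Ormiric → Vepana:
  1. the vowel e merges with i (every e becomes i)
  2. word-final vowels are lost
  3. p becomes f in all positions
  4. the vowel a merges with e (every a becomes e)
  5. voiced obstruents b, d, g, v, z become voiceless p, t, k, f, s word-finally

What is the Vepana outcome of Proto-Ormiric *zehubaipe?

Vepana: start from *zehubaipe.
  rule 1 (vowel merger): zehubaipe → zihubaipi
  rule 2 (apocope): zihubaipi → zihubaip
  rule 3 (unconditioned shift): zihubaip → zihubaif
  rule 4 (vowel merger): zihubaif → zihubeif
  rule 5: no change — zihubeif
  ⇒ Vepana zihubeif

zihubeif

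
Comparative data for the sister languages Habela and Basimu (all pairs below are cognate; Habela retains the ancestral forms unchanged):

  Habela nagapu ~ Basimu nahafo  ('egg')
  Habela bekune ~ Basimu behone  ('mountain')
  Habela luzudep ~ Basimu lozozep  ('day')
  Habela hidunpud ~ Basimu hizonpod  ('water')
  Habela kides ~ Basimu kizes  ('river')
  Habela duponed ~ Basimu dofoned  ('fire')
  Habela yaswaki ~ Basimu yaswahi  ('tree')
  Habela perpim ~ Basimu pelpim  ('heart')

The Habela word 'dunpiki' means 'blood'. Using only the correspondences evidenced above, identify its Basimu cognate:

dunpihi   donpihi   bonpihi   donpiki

donpihi

bekune ~ behone, hidunpud ~ hizonpod — Habela u corresponds to Basimu o after a consonant, before a nasal.
yaswaki ~ yaswahi — Habela k corresponds to Basimu h between vowels (before a front vowel).
Applying these to Habela 'dunpiki':
  dunpiki → donpiki   (u→o after a consonant, before a nasal)
  donpiki → donpihi   (k→h between vowels (before a front vowel))
So the Basimu cognate is 'donpihi'.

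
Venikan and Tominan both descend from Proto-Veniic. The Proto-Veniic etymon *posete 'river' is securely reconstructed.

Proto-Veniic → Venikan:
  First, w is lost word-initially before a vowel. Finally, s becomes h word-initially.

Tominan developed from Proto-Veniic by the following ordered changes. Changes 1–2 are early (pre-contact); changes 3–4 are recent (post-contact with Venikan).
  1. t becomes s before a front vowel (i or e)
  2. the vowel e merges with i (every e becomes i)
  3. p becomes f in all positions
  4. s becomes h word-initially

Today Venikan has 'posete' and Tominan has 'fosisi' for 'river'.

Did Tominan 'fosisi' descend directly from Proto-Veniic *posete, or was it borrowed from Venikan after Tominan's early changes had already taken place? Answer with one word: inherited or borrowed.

If inherited, *posete would pass through all of Tominan's changes:
Tominan: start from *posete.
  rule 1 (palatalisation): posete → posese
  rule 2 (vowel merger): posese → posisi
  rule 3 (unconditioned shift): posisi → fosisi
  rule 4: no change — fosisi
  ⇒ Tominan fosisi
If borrowed from Venikan 'posete' after the early changes, it would undergo only the recent ones:
  rule 3 (unconditioned shift): posete → fosete
  rule 4 (debuccalisation): no change (fosete)
  ⇒ as a loan: fosete
Tominan 'fosisi' matches the inherited outcome exactly, so it is an inherited cognate, not a loan.

inherited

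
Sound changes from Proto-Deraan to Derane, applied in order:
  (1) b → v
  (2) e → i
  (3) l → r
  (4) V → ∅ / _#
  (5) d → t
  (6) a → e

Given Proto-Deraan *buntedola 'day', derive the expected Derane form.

Derane: start from *buntedola.
  rule 1 (unconditioned shift): buntedola → vuntedola
  rule 2 (vowel merger): vuntedola → vuntidola
  rule 3 (unconditioned shift): vuntidola → vuntidora
  rule 4 (apocope): vuntidora → vuntidor
  rule 5 (unconditioned shift): vuntidor → vuntitor
  rule 6: no change — vuntitor
  ⇒ Derane vuntitor

vuntitor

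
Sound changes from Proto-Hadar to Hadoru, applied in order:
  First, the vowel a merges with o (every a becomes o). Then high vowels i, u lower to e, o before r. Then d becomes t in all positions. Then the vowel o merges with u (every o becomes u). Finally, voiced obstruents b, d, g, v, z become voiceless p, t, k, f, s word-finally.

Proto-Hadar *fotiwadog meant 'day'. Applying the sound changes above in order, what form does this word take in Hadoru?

futiwutuk

Hadoru: start from *fotiwadog.
  rule 1 (vowel merger): fotiwadog → fotiwodog
  rule 2: no change — fotiwodog
  rule 3 (unconditioned shift): fotiwodog → fotiwotog
  rule 4 (vowel merger): fotiwotog → futiwutug
  rule 5 (final devoicing): futiwutug → futiwutuk
  ⇒ Hadoru futiwutuk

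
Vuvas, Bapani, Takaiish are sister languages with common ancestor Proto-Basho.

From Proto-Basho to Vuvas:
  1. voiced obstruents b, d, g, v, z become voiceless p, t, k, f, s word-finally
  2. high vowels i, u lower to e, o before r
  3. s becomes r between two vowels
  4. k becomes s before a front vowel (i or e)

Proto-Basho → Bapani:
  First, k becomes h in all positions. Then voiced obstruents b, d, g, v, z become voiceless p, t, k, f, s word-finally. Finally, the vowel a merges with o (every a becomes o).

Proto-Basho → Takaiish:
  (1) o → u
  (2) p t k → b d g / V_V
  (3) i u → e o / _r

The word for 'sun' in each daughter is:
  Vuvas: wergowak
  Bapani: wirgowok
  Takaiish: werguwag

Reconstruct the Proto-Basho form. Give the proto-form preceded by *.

Position 2: Vuvas has e, Bapani has i, Takaiish has e. Bapani preserves i here (none of its changes turn any other segment into i), so the proto-segment is *i.
Position 8: Vuvas has k, Bapani has k, Takaiish has g. In Bapani, k can only continue *g, so the proto-segment is *g.
Verify the candidate proto-form against each daughter:
Vuvas: *wirgowag > wirgowak > wergowak  (by final devoicing, pre-rhotic lowering)
Bapani: start from *wirgowag.
  rule 1: no change — wirgowag
  rule 2 (final devoicing): wirgowag → wirgowak
  rule 3 (vowel merger): wirgowak → wirgowok
  ⇒ Bapani wirgowok
Takaiish: *wirgowag
  wirgowag → wirguwag   [vowel merger]
  wirguwag (rule 2 does not apply)
  wirguwag → werguwag   [pre-rhotic lowering]
  giving Takaiish werguwag.
No other proto-form is consistent with every reflex, so the reconstruction is *wirgowag.

*wirgowag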